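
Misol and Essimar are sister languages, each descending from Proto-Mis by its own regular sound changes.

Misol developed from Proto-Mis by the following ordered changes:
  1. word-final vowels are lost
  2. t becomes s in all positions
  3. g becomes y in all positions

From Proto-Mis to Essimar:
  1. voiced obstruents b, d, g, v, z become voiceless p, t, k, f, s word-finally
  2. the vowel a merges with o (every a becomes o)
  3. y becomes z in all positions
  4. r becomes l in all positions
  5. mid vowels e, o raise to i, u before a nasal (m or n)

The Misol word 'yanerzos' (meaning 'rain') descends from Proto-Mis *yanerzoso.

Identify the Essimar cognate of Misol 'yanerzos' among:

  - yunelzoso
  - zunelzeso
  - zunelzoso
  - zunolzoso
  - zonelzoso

Essimar: start from *yanerzoso.
  rule 1: no change — yanerzoso
  rule 2 (vowel merger): yanerzoso → yonerzoso
  rule 3 (unconditioned shift): yonerzoso → zonerzoso
  rule 4 (unconditioned shift): zonerzoso → zonelzoso
  rule 5 (pre-nasal raising): zonelzoso → zunelzoso
  ⇒ Essimar zunelzoso
Only 'zunelzoso' matches the regular Essimar development of *yanerzoso.

zunelzoso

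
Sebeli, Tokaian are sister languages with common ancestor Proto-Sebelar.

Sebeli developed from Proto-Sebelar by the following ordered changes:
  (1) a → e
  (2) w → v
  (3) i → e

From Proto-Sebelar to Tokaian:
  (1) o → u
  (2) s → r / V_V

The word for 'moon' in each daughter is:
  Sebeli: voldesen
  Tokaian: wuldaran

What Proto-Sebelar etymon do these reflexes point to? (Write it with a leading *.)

Position 7: Sebeli has e, Tokaian has a. Tokaian preserves a here (none of its changes turn any other segment into a), so the proto-segment is *a.
Position 6: Sebeli has s, Tokaian has r. Sebeli preserves s here (none of its changes turn any other segment into s), so the proto-segment is *s.
Position 1: Sebeli has v, Tokaian has w. Tokaian preserves w here (none of its changes turn any other segment into w), so the proto-segment is *w.
Verify the candidate proto-form against each daughter:
Sebeli: *woldasan > woldesen > voldesen  (by vowel merger, unconditioned shift)
Tokaian: *woldasan
  woldasan → wuldasan   [vowel merger]
  wuldasan → wuldaran   [rhotacism]
  giving Tokaian wuldaran.
Only *woldasan yields all of Sebeli voldesen, Tokaian wuldaran.

*woldasan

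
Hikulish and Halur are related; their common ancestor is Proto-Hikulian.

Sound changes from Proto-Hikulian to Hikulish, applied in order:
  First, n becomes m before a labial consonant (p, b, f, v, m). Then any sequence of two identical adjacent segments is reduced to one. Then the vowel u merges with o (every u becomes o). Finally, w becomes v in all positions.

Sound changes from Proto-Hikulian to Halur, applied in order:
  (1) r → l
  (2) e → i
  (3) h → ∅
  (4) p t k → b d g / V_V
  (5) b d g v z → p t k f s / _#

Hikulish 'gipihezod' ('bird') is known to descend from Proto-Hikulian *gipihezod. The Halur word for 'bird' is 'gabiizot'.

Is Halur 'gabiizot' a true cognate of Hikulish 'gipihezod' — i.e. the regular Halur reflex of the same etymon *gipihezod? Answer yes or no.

no

Derive the expected Halur reflex of *gipihezod:
Halur: *gipihezod
  gipihezod (rule 1 does not apply)
  gipihezod → gipihizod   [vowel merger]
  gipihizod → gipiizod   [h-loss]
  gipiizod → gibiizod   [intervocalic voicing]
  gibiizod → gibiizot   [final devoicing]
  giving Halur gibiizot.
The regular Halur reflex would be 'gibiizot', but the attested form is 'gabiizot'. The correspondence is irregular, so they are not cognates (the Halur form has a different source).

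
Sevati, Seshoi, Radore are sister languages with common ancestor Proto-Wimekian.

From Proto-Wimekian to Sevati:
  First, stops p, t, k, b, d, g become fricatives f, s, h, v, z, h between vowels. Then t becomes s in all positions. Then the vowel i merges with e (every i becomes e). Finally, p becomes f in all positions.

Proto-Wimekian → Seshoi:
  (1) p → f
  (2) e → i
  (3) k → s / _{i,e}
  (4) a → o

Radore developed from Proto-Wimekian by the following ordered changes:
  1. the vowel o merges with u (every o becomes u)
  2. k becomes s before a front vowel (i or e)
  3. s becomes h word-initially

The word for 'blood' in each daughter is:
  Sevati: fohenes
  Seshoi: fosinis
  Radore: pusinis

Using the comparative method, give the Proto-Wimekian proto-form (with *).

Position 4: Sevati has e, Seshoi has i, Radore has i. Radore preserves i here (none of its changes turn any other segment into i), so the proto-segment is *i.
Position 1: Sevati has f, Seshoi has f, Radore has p. Radore preserves p here (none of its changes turn any other segment into p), so the proto-segment is *p.
This points to *pokinis. Verify forward in each daughter:
Sevati: *pokinis > pohinis > pohenes > fohenes  (by intervocalic lenition, vowel merger, unconditioned shift)
Seshoi: *pokinis > fokinis > fosinis  (by unconditioned shift, palatalisation)
Radore: start from *pokinis.
  rule 1 (vowel merger): pokinis → pukinis
  rule 2 (palatalisation): pukinis → pusinis
  rule 3: no change — pusinis
  ⇒ Radore pusinis
No other proto-form is consistent with every reflex, so the reconstruction is *pokinis.

*pokinis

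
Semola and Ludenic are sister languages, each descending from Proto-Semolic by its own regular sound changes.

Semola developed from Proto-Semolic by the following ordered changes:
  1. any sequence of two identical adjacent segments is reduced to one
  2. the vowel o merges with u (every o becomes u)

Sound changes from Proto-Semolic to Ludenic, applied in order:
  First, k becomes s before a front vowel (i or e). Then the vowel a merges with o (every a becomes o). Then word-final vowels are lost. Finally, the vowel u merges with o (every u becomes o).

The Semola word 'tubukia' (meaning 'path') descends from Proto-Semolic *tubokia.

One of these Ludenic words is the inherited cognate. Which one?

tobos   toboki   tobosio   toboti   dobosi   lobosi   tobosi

Ludenic: start from *tubokia.
  rule 1 (palatalisation): tubokia → tubosia
  rule 2 (vowel merger): tubosia → tubosio
  rule 3 (apocope): tubosio → tubosi
  rule 4 (vowel merger): tubosi → tobosi
  ⇒ Ludenic tobosi
Among the options, 'tobosi' alone shows every Ludenic change applied in order.

tobosi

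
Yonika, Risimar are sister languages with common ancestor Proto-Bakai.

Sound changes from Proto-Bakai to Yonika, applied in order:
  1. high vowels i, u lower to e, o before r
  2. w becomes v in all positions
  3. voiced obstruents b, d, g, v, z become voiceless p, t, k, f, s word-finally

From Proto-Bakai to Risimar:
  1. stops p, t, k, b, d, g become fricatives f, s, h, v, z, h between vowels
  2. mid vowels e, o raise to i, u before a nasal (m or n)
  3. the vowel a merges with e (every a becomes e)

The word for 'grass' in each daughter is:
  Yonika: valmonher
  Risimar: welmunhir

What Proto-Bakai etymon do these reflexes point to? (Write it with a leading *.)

Position 2: Yonika has a, Risimar has e. Yonika preserves a here (none of its changes turn any other segment into a), so the proto-segment is *a.
Position 1: Yonika has v, Risimar has w. Risimar preserves w here (none of its changes turn any other segment into w), so the proto-segment is *w.
Verify the candidate proto-form against each daughter:
Yonika: start from *walmonhir.
  rule 1 (pre-rhotic lowering): walmonhir → walmonher
  rule 2 (unconditioned shift): walmonher → valmonher
  rule 3: no change — valmonher
  ⇒ Yonika valmonher
Risimar: *walmonhir > walmunhir > welmunhir  (by pre-nasal raising, vowel merger)
*walmonhir is the unique common source.

*walmonhir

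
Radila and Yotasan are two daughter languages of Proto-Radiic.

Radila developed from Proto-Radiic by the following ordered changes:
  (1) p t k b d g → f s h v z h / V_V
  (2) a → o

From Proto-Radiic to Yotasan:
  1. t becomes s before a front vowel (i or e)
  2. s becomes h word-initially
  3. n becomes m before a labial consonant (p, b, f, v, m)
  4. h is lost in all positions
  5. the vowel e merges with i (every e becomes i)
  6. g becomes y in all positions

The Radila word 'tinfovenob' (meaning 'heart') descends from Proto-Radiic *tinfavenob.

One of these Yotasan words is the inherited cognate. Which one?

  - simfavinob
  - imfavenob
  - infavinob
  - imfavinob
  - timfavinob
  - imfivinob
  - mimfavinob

Yotasan: start from *tinfavenob.
  rule 1 (palatalisation): tinfavenob → sinfavenob
  rule 2 (debuccalisation): sinfavenob → hinfavenob
  rule 3 (nasal place assimilation): hinfavenob → himfavenob
  rule 4 (h-loss): himfavenob → imfavenob
  rule 5 (vowel merger): imfavenob → imfavinob
  rule 6: no change — imfavinob
  ⇒ Yotasan imfavinob
The other candidates each miss or misapply at least one Yotasan change.

imfavinob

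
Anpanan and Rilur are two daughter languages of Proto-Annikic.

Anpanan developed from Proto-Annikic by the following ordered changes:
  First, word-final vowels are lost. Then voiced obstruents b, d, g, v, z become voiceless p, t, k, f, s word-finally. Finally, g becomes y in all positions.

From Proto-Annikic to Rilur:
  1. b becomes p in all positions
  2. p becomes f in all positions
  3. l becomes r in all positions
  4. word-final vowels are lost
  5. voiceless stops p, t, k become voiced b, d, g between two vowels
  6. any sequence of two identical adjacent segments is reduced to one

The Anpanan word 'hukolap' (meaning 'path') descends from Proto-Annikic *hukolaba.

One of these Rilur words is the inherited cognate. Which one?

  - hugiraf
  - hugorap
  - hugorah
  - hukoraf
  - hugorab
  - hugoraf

Rilur: start from *hukolaba.
  rule 1 (unconditioned shift): hukolaba → hukolapa
  rule 2 (unconditioned shift): hukolapa → hukolafa
  rule 3 (unconditioned shift): hukolafa → hukorafa
  rule 4 (apocope): hukorafa → hukoraf
  rule 5 (intervocalic voicing): hukoraf → hugoraf
  rule 6: no change — hugoraf
  ⇒ Rilur hugoraf

hugoraf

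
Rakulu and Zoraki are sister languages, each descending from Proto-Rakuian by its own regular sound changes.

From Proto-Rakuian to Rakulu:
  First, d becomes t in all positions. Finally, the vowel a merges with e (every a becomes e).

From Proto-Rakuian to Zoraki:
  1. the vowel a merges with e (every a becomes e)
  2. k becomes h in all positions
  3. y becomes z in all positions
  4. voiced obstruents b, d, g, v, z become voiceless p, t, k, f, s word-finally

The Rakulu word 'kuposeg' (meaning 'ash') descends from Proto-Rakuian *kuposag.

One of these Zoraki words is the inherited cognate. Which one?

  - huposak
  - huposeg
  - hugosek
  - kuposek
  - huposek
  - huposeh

Zoraki: start from *kuposag.
  rule 1 (vowel merger): kuposag → kuposeg
  rule 2 (unconditioned shift): kuposeg → huposeg
  rule 3: no change — huposeg
  rule 4 (final devoicing): huposeg → huposek
  ⇒ Zoraki huposek
Among the options, 'huposek' alone shows every Zoraki change applied in order.

huposek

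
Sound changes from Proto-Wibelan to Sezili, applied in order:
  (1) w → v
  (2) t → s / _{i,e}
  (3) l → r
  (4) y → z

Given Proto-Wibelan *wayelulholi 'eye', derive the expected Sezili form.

vazerurhori

Sezili: *wayelulholi > vayelulholi > vayerurhori > vazerurhori  (by unconditioned shift, unconditioned shift, unconditioned shift)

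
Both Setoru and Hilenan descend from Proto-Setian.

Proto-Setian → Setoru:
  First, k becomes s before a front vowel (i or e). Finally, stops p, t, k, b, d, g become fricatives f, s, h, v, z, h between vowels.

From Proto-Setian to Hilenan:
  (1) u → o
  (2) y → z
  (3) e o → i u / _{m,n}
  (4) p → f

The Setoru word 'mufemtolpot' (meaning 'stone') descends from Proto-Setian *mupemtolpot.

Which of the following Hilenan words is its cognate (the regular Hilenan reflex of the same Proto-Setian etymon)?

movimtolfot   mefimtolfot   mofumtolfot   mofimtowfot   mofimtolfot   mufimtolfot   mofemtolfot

mofimtolfot

Hilenan: start from *mupemtolpot.
  rule 1 (vowel merger): mupemtolpot → mopemtolpot
  rule 2: no change — mopemtolpot
  rule 3 (pre-nasal raising): mopemtolpot → mopimtolpot
  rule 4 (unconditioned shift): mopimtolpot → mofimtolfot
  ⇒ Hilenan mofimtolfot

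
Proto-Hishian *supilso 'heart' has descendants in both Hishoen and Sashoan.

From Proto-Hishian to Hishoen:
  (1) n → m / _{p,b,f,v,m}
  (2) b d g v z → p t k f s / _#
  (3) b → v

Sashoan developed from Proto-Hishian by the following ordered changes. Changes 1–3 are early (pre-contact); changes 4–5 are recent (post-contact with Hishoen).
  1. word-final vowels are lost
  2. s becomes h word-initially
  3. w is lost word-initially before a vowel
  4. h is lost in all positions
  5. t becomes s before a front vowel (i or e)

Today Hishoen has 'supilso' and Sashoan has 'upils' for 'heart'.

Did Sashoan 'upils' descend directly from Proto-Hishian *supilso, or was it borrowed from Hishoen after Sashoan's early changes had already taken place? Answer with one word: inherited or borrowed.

If inherited, *supilso would pass through all of Sashoan's changes:
Sashoan: start from *supilso.
  rule 1 (apocope): supilso → supils
  rule 2 (debuccalisation): supils → hupils
  rule 3: no change — hupils
  rule 4 (h-loss): hupils → upils
  rule 5: no change — upils
  ⇒ Sashoan upils
If borrowed from Hishoen 'supilso' after the early changes, it would undergo only the recent ones:
  rule 4 (h-loss): no change (supilso)
  rule 5 (palatalisation): no change (supilso)
  ⇒ as a loan: supilso
Sashoan 'upils' matches the inherited outcome exactly, so it is an inherited cognate, not a loan.

inherited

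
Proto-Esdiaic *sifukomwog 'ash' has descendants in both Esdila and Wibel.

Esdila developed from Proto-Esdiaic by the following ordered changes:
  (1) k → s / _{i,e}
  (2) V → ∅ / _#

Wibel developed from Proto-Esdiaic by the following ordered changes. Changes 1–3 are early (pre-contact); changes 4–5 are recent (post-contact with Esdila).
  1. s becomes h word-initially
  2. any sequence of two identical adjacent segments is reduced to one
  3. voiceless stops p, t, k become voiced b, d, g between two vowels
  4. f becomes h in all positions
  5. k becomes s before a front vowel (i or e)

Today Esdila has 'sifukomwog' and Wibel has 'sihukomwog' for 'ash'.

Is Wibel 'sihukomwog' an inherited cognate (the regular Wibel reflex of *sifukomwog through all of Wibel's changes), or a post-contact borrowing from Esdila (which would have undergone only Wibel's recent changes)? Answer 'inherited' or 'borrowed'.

If inherited, *sifukomwog would pass through all of Wibel's changes:
Wibel: *sifukomwog
  sifukomwog → hifukomwog   [debuccalisation]
  hifukomwog (rule 2 does not apply)
  hifukomwog → hifugomwog   [intervocalic voicing]
  hifugomwog → hihugomwog   [unconditioned shift]
  hihugomwog (rule 5 does not apply)
  giving Wibel hihugomwog.
If borrowed from Esdila 'sifukomwog' after the early changes, it would undergo only the recent ones:
  rule 4 (unconditioned shift): sifukomwog → sihukomwog
  rule 5 (palatalisation): no change (sihukomwog)
  ⇒ as a loan: sihukomwog
Wibel 'sihukomwog' matches the loan outcome 'sihukomwog', not the inherited 'hihugomwog' — it skipped the early Wibel changes, so it was borrowed from Esdila.

borrowed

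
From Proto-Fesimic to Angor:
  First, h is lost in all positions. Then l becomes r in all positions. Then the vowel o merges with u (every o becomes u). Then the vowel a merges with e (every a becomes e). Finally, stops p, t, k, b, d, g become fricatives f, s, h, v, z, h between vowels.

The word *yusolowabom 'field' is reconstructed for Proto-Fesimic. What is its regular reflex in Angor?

yusuruwevum

Angor: start from *yusolowabom.
  rule 1: no change — yusolowabom
  rule 2 (unconditioned shift): yusolowabom → yusorowabom
  rule 3 (vowel merger): yusorowabom → yusuruwabum
  rule 4 (vowel merger): yusuruwabum → yusuruwebum
  rule 5 (intervocalic lenition): yusuruwebum → yusuruwevum
  ⇒ Angor yusuruwevum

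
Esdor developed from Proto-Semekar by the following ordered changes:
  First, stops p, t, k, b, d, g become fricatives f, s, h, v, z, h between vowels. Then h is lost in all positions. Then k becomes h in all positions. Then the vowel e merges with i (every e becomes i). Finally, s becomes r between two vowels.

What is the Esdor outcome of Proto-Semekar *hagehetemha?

aiirima

Esdor: start from *hagehetemha.
  rule 1 (intervocalic lenition): hagehetemha → hahehesemha
  rule 2 (h-loss): hahehesemha → aeesema
  rule 3: no change — aeesema
  rule 4 (vowel merger): aeesema → aiisima
  rule 5 (rhotacism): aiisima → aiirima
  ⇒ Esdor aiirima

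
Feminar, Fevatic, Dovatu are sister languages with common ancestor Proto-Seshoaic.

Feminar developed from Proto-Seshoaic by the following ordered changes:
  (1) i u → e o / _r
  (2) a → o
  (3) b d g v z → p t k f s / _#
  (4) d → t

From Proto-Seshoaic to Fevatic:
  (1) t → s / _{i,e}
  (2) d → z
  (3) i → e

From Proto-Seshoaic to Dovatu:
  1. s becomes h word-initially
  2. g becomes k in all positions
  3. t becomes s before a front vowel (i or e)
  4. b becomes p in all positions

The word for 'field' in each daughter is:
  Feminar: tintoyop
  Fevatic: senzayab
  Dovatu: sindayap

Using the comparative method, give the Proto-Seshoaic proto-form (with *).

Position 2: Feminar has i, Fevatic has e, Dovatu has i. Feminar preserves i here (none of its changes turn any other segment into i), so the proto-segment is *i.
Position 5: Feminar has o, Fevatic has a, Dovatu has a. Fevatic preserves a here (none of its changes turn any other segment into a), so the proto-segment is *a.
Position 1: Feminar has t, Fevatic has s, Dovatu has s. Taking the neighbouring segments as reconstructed: Feminar t could go back to *t or *d; Fevatic s could go back to *t or *s; Dovatu s can only go back to *t — the one source consistent with every daughter is *t.
Continuing position by position gives *tindayab; check it forward:
Feminar: *tindayab
  tindayab (rule 1 does not apply)
  tindayab → tindoyob   [vowel merger]
  tindoyob → tindoyop   [final devoicing]
  tindoyop → tintoyop   [unconditioned shift]
  giving Feminar tintoyop.
Fevatic: *tindayab
  tindayab → sindayab   [palatalisation]
  sindayab → sinzayab   [unconditioned shift]
  sinzayab → senzayab   [vowel merger]
  giving Fevatic senzayab.
Dovatu: start from *tindayab.
  rule 1: no change — tindayab
  rule 2: no change — tindayab
  rule 3 (palatalisation): tindayab → sindayab
  rule 4 (unconditioned shift): sindayab → sindayap
  ⇒ Dovatu sindayap
*tindayab is the unique common source.

*tindayab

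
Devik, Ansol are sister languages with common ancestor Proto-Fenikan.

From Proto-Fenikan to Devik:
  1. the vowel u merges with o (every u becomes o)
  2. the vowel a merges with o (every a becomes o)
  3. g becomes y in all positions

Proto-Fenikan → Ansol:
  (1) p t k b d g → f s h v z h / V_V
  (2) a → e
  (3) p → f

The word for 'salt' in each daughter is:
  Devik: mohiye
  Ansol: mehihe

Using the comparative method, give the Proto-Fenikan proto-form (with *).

*mahige

Position 2: Devik has o, Ansol has e. Taking the neighbouring segments as reconstructed: Devik o could go back to *a or *o or *u; Ansol e could go back to *a or *e — the one source consistent with every daughter is *a.
Position 5: Devik has y, Ansol has h. Taking the neighbouring segments as reconstructed: Devik y could go back to *g or *y; Ansol h could go back to *k or *g or *h — the one source consistent with every daughter is *g.
Continuing position by position gives *mahige; check it forward:
Devik: start from *mahige.
  rule 1: no change — mahige
  rule 2 (vowel merger): mahige → mohige
  rule 3 (unconditioned shift): mohige → mohiye
  ⇒ Devik mohiye
Ansol: *mahige
  mahige → mahihe   [intervocalic lenition]
  mahihe → mehihe   [vowel merger]
  mehihe (rule 3 does not apply)
  giving Ansol mehihe.
*mahige is the unique common source.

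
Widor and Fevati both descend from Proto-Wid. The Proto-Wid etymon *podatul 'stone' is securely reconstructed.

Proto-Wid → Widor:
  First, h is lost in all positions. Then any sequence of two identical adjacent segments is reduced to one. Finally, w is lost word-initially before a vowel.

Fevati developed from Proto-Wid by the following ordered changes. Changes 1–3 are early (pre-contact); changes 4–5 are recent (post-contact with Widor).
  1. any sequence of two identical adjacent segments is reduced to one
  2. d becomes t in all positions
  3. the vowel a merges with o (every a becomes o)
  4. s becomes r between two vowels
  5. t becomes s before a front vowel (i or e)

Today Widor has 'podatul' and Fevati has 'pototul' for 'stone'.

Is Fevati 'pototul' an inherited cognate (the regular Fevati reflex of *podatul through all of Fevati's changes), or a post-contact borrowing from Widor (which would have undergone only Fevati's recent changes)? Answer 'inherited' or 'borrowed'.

inherited

If inherited, *podatul would pass through all of Fevati's changes:
Fevati: *podatul > potatul > pototul  (by unconditioned shift, vowel merger)
If borrowed from Widor 'podatul' after the early changes, it would undergo only the recent ones:
  rule 4 (rhotacism): no change (podatul)
  rule 5 (palatalisation): no change (podatul)
  ⇒ as a loan: podatul
Fevati 'pototul' matches the inherited outcome exactly, so it is an inherited cognate, not a loan.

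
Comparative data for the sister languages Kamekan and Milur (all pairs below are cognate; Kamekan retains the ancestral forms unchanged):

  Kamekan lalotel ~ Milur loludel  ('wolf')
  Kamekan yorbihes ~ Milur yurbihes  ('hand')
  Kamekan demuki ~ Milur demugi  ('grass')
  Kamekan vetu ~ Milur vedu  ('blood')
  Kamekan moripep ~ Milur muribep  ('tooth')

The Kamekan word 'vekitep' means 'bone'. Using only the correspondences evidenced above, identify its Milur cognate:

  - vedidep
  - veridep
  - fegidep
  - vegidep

vegidep

demuki ~ demugi — Kamekan k corresponds to Milur g between vowels (before a front vowel).
lalotel ~ loludel — Kamekan t corresponds to Milur d between vowels (before a front vowel).
Applying these to Kamekan 'vekitep':
  vekitep → vegitep   (k→g between vowels (before a front vowel))
  vegitep → vegidep   (t→d between vowels (before a front vowel))
So the Milur cognate is 'vegidep'.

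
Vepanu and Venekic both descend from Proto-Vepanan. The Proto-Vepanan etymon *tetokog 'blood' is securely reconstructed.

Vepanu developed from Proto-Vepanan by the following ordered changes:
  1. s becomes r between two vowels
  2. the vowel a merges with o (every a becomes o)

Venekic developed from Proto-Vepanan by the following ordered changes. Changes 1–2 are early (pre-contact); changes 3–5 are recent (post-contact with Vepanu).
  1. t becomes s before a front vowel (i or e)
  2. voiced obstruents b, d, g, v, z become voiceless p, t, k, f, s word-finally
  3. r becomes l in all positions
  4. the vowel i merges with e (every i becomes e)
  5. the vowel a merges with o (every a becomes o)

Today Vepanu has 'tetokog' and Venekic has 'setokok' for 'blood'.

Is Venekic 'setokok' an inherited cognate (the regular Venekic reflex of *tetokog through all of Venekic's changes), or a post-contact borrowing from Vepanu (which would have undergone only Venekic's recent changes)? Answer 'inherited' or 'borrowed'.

inherited

If inherited, *tetokog would pass through all of Venekic's changes:
Venekic: *tetokog
  tetokog → setokog   [palatalisation]
  setokog → setokok   [final devoicing]
  setokok (rule 3 does not apply)
  setokok (rule 4 does not apply)
  setokok (rule 5 does not apply)
  giving Venekic setokok.
If borrowed from Vepanu 'tetokog' after the early changes, it would undergo only the recent ones:
  rule 3 (unconditioned shift): no change (tetokog)
  rule 4 (vowel merger): no change (tetokog)
  rule 5 (vowel merger): no change (tetokog)
  ⇒ as a loan: tetokog
Venekic 'setokok' matches the inherited outcome exactly, so it is an inherited cognate, not a loan.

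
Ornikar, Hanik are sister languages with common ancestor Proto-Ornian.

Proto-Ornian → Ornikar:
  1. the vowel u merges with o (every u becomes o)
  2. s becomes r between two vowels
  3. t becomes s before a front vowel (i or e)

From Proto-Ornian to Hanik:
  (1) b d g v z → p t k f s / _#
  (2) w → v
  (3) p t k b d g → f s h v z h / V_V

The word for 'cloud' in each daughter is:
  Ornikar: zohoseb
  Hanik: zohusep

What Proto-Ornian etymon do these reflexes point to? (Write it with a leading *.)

*zohuteb

Position 7: Ornikar has b, Hanik has p. Ornikar preserves b here (none of its changes turn any other segment into b), so the proto-segment is *b.
Position 5: Ornikar has s, Hanik has s. Taking the neighbouring segments as reconstructed: Ornikar s can only go back to *t; Hanik s could go back to *t or *s — the one source consistent with every daughter is *t.
Position 4: Ornikar has o, Hanik has u. Hanik preserves u here (none of its changes turn any other segment into u), so the proto-segment is *u.
The remaining positions agree across the daughters. Check the candidate against every language:
Ornikar: *zohuteb
  zohuteb → zohoteb   [vowel merger]
  zohoteb (rule 2 does not apply)
  zohoteb → zohoseb   [palatalisation]
  giving Ornikar zohoseb.
Hanik: *zohuteb
  zohuteb → zohutep   [final devoicing]
  zohutep (rule 2 does not apply)
  zohutep → zohusep   [intervocalic lenition]
  giving Hanik zohusep.
*zohuteb is the unique common source.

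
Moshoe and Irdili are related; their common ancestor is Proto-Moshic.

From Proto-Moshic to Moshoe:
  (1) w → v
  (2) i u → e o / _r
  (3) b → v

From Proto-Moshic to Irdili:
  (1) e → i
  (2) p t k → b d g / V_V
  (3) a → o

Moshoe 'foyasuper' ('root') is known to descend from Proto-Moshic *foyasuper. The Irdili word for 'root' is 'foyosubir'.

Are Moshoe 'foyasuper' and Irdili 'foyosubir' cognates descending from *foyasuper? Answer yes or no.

yes

Derive the expected Irdili reflex of *foyasuper:
Irdili: *foyasuper > foyasupir > foyasubir > foyosubir  (by vowel merger, intervocalic voicing, vowel merger)
Irdili 'foyosubir' matches the regular reflex exactly, so the pair is cognate.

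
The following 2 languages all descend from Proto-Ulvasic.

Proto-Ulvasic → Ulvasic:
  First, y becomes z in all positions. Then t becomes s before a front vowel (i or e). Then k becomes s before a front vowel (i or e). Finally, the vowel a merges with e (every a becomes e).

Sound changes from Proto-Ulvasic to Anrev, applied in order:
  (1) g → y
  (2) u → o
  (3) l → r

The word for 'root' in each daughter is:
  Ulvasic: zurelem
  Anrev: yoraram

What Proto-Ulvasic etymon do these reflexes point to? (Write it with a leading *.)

*yuralam

Position 2: Ulvasic has u, Anrev has o. Ulvasic preserves u here (none of its changes turn any other segment into u), so the proto-segment is *u.
Position 1: Ulvasic has z, Anrev has y. Taking the neighbouring segments as reconstructed: Ulvasic z could go back to *z or *y; Anrev y could go back to *g or *y — the one source consistent with every daughter is *y.
Position 5: Ulvasic has l, Anrev has r. Ulvasic preserves l here (none of its changes turn any other segment into l), so the proto-segment is *l.
This points to *yuralam. Verify forward in each daughter:
Ulvasic: start from *yuralam.
  rule 1 (unconditioned shift): yuralam → zuralam
  rule 2: no change — zuralam
  rule 3: no change — zuralam
  rule 4 (vowel merger): zuralam → zurelem
  ⇒ Ulvasic zurelem
Anrev: start from *yuralam.
  rule 1: no change — yuralam
  rule 2 (vowel merger): yuralam → yoralam
  rule 3 (unconditioned shift): yoralam → yoraram
  ⇒ Anrev yoraram
Only *yuralam yields all of Ulvasic zurelem, Anrev yoraram.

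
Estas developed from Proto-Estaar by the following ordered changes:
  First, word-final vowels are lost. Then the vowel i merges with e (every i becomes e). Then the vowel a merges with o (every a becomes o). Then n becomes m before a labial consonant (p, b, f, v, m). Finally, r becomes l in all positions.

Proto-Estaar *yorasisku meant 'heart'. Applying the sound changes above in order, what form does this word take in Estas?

Estas: start from *yorasisku.
  rule 1 (apocope): yorasisku → yorasisk
  rule 2 (vowel merger): yorasisk → yorasesk
  rule 3 (vowel merger): yorasesk → yorosesk
  rule 4: no change — yorosesk
  rule 5 (unconditioned shift): yorosesk → yolosesk
  ⇒ Estas yolosesk

yolosesk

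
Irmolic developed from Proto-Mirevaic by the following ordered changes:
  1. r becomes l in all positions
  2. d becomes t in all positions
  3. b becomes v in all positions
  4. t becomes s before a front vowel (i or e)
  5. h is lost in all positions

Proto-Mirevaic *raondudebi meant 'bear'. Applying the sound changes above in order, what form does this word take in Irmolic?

laontusevi

Irmolic: start from *raondudebi.
  rule 1 (unconditioned shift): raondudebi → laondudebi
  rule 2 (unconditioned shift): laondudebi → laontutebi
  rule 3 (unconditioned shift): laontutebi → laontutevi
  rule 4 (palatalisation): laontutevi → laontusevi
  rule 5: no change — laontusevi
  ⇒ Irmolic laontusevi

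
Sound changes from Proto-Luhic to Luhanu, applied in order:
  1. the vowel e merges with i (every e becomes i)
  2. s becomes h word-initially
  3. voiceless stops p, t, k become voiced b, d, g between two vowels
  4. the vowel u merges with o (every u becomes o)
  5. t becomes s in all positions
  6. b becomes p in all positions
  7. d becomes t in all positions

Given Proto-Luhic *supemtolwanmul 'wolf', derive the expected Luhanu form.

hopimsolwanmol

Luhanu: *supemtolwanmul
  supemtolwanmul → supimtolwanmul   [vowel merger]
  supimtolwanmul → hupimtolwanmul   [debuccalisation]
  hupimtolwanmul → hubimtolwanmul   [intervocalic voicing]
  hubimtolwanmul → hobimtolwanmol   [vowel merger]
  hobimtolwanmol → hobimsolwanmol   [unconditioned shift]
  hobimsolwanmol → hopimsolwanmol   [unconditioned shift]
  hopimsolwanmol (rule 7 does not apply)
  giving Luhanu hopimsolwanmol.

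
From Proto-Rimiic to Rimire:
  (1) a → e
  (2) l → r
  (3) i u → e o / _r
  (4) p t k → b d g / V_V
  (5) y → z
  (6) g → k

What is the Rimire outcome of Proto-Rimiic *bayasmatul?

bezesmedor

Rimire: start from *bayasmatul.
  rule 1 (vowel merger): bayasmatul → beyesmetul
  rule 2 (unconditioned shift): beyesmetul → beyesmetur
  rule 3 (pre-rhotic lowering): beyesmetur → beyesmetor
  rule 4 (intervocalic voicing): beyesmetor → beyesmedor
  rule 5 (unconditioned shift): beyesmedor → bezesmedor
  rule 6: no change — bezesmedor
  ⇒ Rimire bezesmedor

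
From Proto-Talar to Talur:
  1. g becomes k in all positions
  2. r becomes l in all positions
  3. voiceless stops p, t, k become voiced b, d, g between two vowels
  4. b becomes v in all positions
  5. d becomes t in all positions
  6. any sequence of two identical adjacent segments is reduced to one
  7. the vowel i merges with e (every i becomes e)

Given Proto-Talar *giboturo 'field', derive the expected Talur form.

Talur: *giboturo
  giboturo → kiboturo   [unconditioned shift]
  kiboturo → kibotulo   [unconditioned shift]
  kibotulo → kibodulo   [intervocalic voicing]
  kibodulo → kivodulo   [unconditioned shift]
  kivodulo → kivotulo   [unconditioned shift]
  kivotulo (rule 6 does not apply)
  kivotulo → kevotulo   [vowel merger]
  giving Talur kevotulo.

kevotulo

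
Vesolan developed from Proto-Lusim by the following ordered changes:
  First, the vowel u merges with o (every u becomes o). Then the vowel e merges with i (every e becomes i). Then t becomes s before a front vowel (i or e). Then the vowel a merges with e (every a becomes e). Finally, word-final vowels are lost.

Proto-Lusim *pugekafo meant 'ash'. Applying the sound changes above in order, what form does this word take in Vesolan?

Vesolan: *pugekafo
  pugekafo → pogekafo   [vowel merger]
  pogekafo → pogikafo   [vowel merger]
  pogikafo (rule 3 does not apply)
  pogikafo → pogikefo   [vowel merger]
  pogikefo → pogikef   [apocope]
  giving Vesolan pogikef.

pogikef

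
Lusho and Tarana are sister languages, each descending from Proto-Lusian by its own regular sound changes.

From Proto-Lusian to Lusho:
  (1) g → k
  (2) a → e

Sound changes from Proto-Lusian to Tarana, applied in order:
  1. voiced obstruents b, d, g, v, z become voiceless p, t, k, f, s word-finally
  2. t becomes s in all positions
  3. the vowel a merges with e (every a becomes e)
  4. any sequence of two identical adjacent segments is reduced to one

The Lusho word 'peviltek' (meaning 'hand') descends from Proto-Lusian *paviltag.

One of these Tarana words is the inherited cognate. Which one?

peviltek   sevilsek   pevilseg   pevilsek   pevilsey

pevilsek

Tarana: *paviltag > paviltak > pavilsak > pevilsek  (by final devoicing, unconditioned shift, vowel merger)
Among the options, 'pevilsek' alone shows every Tarana change applied in order.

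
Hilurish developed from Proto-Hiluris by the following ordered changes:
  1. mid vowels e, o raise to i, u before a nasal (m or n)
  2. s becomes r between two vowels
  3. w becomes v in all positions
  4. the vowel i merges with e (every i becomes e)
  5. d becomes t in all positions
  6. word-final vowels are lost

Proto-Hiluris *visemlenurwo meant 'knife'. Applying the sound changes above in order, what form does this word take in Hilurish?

veremlenurv

Hilurish: *visemlenurwo > visimlinurwo > virimlinurwo > virimlinurvo > veremlenurvo > veremlenurv  (by pre-nasal raising, rhotacism, unconditioned shift, vowel merger, apocope)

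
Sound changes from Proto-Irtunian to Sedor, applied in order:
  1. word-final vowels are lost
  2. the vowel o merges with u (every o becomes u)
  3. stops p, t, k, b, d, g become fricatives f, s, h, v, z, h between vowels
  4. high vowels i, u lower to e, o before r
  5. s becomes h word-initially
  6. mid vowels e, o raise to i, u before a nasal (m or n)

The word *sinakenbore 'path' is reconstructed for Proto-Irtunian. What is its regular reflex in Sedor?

hinahinbor

Sedor: *sinakenbore > sinakenbor > sinakenbur > sinahenbur > sinahenbor > hinahenbor > hinahinbor  (by apocope, vowel merger, intervocalic lenition, pre-rhotic lowering, debuccalisation, pre-nasal raising)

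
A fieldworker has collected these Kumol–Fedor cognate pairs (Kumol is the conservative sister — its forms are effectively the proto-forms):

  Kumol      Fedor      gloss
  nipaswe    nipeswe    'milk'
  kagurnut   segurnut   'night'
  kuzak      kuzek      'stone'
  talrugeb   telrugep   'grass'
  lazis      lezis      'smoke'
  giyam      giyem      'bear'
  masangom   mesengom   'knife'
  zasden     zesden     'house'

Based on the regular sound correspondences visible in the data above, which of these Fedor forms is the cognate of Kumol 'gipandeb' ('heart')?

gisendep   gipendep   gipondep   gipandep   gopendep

masangom ~ mesengom — Kumol a corresponds to Fedor e after a consonant, before a nasal.
talrugeb ~ telrugep — Kumol b corresponds to Fedor p word-finally.
Applying these to Kumol 'gipandeb':
  gipandeb → gipendeb   (a→e after a consonant, before a nasal)
  gipendeb → gipendep   (b→p word-finally)
So the Fedor cognate is 'gipendep'.

gipendep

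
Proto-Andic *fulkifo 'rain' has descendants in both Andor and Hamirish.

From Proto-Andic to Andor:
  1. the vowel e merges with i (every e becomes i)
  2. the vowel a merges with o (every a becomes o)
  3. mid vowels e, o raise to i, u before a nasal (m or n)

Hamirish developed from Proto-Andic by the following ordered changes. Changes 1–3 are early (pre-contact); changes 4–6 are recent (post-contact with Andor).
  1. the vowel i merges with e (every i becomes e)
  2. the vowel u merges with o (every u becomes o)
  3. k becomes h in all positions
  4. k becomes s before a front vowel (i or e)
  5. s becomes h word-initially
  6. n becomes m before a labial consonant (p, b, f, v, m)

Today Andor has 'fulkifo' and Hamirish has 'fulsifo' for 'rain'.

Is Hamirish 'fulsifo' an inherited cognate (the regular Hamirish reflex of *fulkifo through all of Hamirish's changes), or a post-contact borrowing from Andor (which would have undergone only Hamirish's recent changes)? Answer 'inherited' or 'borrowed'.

If inherited, *fulkifo would pass through all of Hamirish's changes:
Hamirish: start from *fulkifo.
  rule 1 (vowel merger): fulkifo → fulkefo
  rule 2 (vowel merger): fulkefo → folkefo
  rule 3 (unconditioned shift): folkefo → folhefo
  rule 4: no change — folhefo
  rule 5: no change — folhefo
  rule 6: no change — folhefo
  ⇒ Hamirish folhefo
If borrowed from Andor 'fulkifo' after the early changes, it would undergo only the recent ones:
  rule 4 (palatalisation): fulkifo → fulsifo
  rule 5 (debuccalisation): no change (fulsifo)
  rule 6 (nasal place assimilation): no change (fulsifo)
  ⇒ as a loan: fulsifo
Hamirish 'fulsifo' matches the loan outcome 'fulsifo', not the inherited 'folhefo' — it skipped the early Hamirish changes, so it was borrowed from Andor.

borrowed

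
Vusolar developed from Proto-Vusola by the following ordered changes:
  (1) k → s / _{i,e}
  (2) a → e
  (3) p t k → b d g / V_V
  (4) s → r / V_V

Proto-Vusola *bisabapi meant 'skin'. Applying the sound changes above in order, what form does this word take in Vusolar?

birebebi

Vusolar: *bisabapi > bisebepi > bisebebi > birebebi  (by vowel merger, intervocalic voicing, rhotacism)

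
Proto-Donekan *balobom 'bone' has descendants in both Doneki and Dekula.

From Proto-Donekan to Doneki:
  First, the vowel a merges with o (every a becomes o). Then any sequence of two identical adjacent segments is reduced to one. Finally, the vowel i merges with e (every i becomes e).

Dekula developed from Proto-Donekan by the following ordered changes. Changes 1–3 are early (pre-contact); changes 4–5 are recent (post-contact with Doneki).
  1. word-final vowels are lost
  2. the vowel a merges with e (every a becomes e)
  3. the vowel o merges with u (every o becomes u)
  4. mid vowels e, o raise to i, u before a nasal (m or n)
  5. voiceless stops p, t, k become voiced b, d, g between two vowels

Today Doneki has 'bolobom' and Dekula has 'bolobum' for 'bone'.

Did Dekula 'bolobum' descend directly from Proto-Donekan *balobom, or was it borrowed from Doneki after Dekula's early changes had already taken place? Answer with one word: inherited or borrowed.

If inherited, *balobom would pass through all of Dekula's changes:
Dekula: start from *balobom.
  rule 1: no change — balobom
  rule 2 (vowel merger): balobom → belobom
  rule 3 (vowel merger): belobom → belubum
  rule 4: no change — belubum
  rule 5: no change — belubum
  ⇒ Dekula belubum
If borrowed from Doneki 'bolobom' after the early changes, it would undergo only the recent ones:
  rule 4 (pre-nasal raising): bolobom → bolobum
  rule 5 (intervocalic voicing): no change (bolobum)
  ⇒ as a loan: bolobum
Dekula 'bolobum' matches the loan outcome 'bolobum', not the inherited 'belubum' — it skipped the early Dekula changes, so it was borrowed from Doneki.

borrowed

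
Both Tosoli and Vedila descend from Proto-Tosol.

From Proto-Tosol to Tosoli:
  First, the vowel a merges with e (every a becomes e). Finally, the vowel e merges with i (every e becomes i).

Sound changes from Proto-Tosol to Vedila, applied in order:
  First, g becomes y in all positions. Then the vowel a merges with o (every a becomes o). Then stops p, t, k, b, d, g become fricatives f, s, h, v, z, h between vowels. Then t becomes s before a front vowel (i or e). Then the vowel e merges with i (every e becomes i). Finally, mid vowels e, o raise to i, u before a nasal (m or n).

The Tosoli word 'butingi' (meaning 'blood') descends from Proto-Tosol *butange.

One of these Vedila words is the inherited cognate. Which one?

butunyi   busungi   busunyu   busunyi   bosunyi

busunyi

Vedila: *butange > butanye > butonye > busonye > busonyi > busunyi  (by unconditioned shift, vowel merger, intervocalic lenition, vowel merger, pre-nasal raising)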